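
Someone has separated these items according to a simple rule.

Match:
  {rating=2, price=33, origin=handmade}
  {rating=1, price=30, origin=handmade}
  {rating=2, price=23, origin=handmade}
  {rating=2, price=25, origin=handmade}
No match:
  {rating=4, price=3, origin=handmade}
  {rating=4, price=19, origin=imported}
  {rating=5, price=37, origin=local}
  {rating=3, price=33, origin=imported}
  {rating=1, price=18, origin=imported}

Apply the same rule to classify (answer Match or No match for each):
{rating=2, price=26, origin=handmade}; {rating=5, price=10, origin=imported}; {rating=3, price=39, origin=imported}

The classifier is using: origin is handmade AND price ≥ 18.

Match, No match, No match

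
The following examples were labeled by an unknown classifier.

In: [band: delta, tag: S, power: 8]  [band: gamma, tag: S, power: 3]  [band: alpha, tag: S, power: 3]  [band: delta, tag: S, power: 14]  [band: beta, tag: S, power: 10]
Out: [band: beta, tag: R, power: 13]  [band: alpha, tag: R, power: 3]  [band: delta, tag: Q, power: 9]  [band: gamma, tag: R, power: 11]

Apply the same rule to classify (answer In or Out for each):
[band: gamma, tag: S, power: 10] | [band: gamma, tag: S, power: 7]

In, In

The distinguishing property — tag is S — holds for all the 'In' cases and none of the 'Out' cases.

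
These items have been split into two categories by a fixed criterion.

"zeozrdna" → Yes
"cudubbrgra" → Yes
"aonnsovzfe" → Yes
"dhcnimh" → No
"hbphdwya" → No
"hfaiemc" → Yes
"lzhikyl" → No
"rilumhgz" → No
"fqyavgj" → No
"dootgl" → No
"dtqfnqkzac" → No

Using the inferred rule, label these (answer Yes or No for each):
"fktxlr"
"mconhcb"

The rule appears to be: has ≥ 3 vowels.
"fktxlr": 0 vowels — does not pass, so No.
"mconhcb": 1 vowel — does not pass, so No.

No, No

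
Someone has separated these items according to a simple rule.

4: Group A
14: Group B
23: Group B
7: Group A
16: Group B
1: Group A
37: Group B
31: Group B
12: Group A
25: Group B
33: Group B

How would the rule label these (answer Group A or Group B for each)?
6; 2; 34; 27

Group A, Group A, Group B, Group B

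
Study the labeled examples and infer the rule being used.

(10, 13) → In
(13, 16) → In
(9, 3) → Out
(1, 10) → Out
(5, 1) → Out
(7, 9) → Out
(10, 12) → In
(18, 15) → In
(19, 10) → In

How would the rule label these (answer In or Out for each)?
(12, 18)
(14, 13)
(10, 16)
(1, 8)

In, In, In, Out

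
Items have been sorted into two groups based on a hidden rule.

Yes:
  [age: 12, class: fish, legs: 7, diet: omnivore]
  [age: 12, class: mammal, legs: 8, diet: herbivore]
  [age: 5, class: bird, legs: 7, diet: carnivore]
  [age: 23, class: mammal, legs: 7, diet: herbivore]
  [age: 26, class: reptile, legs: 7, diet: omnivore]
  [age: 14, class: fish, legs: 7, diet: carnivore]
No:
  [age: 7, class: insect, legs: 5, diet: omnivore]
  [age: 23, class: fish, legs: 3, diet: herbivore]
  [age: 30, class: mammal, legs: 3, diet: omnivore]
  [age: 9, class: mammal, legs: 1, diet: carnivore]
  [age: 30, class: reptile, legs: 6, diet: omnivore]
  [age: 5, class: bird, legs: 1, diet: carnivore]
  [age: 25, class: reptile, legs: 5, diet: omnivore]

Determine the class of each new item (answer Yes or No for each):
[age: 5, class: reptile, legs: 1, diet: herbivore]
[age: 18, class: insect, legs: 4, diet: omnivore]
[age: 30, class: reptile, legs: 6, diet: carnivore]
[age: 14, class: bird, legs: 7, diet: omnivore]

No, No, No, Yes

The pattern is that an item is 'Yes' exactly when: legs ≥ 7.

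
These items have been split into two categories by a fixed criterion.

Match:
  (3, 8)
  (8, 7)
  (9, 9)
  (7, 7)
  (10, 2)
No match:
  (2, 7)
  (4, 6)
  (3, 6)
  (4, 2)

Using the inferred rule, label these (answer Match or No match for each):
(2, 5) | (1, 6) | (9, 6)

Rule: sum ≥ 11. This holds for each 'Match' example and fails for each 'No match' one.
(2, 5) → 2+5 = 7 → No match.
(1, 6) → 1+6 = 7 → No match.
(9, 6) → 9+6 = 15 → Match.

No match, No match, Match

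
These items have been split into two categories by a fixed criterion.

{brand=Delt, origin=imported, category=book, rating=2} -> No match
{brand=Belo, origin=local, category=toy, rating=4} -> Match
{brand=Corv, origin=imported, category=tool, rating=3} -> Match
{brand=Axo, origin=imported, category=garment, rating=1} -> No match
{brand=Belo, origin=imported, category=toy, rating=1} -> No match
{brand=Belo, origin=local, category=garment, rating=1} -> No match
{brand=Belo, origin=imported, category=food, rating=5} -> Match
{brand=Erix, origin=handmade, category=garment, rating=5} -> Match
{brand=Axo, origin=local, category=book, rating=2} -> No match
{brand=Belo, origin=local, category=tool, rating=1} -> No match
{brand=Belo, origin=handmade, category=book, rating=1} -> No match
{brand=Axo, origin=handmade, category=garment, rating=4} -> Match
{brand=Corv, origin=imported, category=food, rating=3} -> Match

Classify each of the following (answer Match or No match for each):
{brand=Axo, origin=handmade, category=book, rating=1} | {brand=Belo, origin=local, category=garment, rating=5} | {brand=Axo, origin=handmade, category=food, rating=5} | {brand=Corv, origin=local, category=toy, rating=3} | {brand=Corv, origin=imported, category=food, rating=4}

No match, Match, Match, Match, Match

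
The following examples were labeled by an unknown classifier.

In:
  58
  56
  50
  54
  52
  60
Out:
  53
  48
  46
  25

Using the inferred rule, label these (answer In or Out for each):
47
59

Out, Out

All 'In' examples share one property — even AND at least 50 — and every 'Out' example lacks it.
47 → 47 is odd, 47 < 50 → Out. 59 → 59 is odd, 59 ≥ 50 → Out.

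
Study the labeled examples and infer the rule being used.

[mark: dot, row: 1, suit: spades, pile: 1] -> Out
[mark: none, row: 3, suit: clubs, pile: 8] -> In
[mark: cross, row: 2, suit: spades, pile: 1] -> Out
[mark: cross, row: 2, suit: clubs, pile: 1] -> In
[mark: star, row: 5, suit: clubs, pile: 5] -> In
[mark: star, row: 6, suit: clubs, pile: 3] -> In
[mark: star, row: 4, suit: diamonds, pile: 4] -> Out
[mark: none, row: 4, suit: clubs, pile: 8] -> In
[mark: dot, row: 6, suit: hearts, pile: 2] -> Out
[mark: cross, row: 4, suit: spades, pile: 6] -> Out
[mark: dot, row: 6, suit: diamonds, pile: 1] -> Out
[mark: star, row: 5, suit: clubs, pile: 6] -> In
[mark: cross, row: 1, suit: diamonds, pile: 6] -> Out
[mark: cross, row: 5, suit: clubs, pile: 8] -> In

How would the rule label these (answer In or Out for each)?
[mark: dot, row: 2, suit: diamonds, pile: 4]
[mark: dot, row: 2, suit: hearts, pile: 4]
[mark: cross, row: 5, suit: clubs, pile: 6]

Comparing the two groups points to one rule — suit is clubs.

Out, Out, In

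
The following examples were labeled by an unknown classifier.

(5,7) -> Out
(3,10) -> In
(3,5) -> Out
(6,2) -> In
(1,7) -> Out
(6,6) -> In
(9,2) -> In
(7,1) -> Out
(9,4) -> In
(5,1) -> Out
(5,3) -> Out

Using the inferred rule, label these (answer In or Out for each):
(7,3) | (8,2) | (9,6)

Out, In, In

The classifier is using: second is even.
(7,3): Out (second 3).
(8,2): In (second 2).
(9,6): In (second 6).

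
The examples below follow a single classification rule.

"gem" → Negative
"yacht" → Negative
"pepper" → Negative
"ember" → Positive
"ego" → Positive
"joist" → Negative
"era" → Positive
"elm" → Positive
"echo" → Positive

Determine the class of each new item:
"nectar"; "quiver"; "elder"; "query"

Negative, Negative, Positive, Negative

Rule: starts with 'e'. This holds for each 'Positive' example and fails for each 'Negative' one.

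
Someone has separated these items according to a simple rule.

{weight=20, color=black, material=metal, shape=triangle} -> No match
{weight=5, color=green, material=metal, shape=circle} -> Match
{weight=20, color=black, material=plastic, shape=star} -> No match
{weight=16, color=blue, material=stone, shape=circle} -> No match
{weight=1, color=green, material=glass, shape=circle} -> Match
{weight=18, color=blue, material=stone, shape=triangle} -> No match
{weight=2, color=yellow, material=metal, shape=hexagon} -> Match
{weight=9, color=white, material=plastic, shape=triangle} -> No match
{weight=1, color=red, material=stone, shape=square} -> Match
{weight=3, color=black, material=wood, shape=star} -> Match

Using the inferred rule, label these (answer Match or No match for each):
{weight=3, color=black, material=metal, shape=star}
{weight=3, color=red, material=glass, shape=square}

Every 'Match' example satisfies: weight ≤ 5. None of the 'No match' examples do.
{weight=3, color=black, material=metal, shape=star} — weight = 3, hence Match. {weight=3, color=red, material=glass, shape=square} — weight = 3, hence Match.

Match, Match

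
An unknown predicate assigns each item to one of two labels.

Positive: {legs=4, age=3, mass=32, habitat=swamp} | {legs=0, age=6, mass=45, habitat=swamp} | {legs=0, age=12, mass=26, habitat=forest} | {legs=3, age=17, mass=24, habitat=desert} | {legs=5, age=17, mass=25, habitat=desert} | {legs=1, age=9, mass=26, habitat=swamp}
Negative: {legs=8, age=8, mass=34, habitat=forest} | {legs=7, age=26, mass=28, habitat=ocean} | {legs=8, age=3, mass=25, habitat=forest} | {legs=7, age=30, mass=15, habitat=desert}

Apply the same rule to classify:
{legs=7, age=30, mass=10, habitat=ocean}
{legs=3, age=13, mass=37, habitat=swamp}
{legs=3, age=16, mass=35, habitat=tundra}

The distinguishing property — legs ≤ 5 — holds for all the 'Positive' cases and none of the 'Negative' cases.
{legs=7, age=30, mass=10, habitat=ocean}: legs = 7, doesn't qualify → Negative.
{legs=3, age=13, mass=37, habitat=swamp}: legs = 3, meets the rule → Positive.
{legs=3, age=16, mass=35, habitat=tundra}: legs = 3, meets the rule → Positive.

Negative, Positive, Positive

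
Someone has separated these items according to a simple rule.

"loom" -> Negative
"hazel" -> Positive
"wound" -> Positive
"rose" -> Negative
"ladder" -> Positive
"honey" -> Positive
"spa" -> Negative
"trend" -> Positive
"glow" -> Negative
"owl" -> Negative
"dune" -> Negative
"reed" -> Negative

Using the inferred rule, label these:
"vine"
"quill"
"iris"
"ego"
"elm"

The classifier is using: length ≥ 5.

Negative, Positive, Negative, Negative, Negative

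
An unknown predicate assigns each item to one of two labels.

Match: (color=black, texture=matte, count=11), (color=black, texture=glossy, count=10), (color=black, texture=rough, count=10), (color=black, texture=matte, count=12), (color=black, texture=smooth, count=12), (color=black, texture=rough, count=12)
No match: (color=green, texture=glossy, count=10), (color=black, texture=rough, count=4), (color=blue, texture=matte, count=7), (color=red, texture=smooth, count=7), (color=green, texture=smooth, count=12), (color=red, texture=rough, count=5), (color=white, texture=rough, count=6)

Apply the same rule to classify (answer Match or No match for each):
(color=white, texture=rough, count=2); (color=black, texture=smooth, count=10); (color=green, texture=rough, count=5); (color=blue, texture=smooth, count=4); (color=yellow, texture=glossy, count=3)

No match, Match, No match, No match, No match

The common property of the 'Match' items is: color is black AND count ≥ 5. No 'No match' item has it.
(color=white, texture=rough, count=2): color is white, count = 2 — does not pass, so No match. (color=black, texture=smooth, count=10): color is black, count = 10 — has this property, so Match. (color=green, texture=rough, count=5): color is green, count = 5 — does not pass, so No match. (color=blue, texture=smooth, count=4): color is blue, count = 4 — does not pass, so No match. (color=yellow, texture=glossy, count=3): color is yellow, count = 3 — does not pass, so No match.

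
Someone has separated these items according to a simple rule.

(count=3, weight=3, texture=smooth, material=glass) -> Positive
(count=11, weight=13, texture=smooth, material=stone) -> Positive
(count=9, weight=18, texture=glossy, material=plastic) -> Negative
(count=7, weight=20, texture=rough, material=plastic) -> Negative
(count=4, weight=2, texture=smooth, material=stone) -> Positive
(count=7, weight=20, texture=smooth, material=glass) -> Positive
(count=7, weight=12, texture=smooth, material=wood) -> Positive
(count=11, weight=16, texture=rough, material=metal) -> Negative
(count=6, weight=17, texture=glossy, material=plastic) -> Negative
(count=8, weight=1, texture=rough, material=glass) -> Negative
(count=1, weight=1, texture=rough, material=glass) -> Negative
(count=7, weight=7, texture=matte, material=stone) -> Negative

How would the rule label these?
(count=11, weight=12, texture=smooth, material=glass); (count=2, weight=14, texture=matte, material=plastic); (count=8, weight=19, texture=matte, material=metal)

The common property of the 'Positive' items is: texture is smooth. No 'Negative' item has it.
Positive: (count=11, weight=12, texture=smooth, material=glass), since texture is smooth. Negative: (count=2, weight=14, texture=matte, material=plastic), since texture is matte. Negative: (count=8, weight=19, texture=matte, material=metal), since texture is matte.

Positive, Negative, Negative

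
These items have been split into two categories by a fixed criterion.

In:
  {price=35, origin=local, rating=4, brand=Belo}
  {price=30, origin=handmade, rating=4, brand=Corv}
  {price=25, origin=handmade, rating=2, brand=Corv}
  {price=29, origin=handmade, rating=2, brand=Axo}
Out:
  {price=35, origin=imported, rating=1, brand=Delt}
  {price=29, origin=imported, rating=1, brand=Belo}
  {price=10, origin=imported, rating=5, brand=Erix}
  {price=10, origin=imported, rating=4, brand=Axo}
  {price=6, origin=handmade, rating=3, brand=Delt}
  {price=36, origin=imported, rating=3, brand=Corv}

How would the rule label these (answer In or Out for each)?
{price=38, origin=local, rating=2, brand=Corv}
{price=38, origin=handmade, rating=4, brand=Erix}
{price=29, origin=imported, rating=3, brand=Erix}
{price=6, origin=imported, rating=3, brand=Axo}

All 'In' examples share one property — price ≥ 25 AND rating is even — and every 'Out' example lacks it.
{price=38, origin=local, rating=2, brand=Corv} — price = 38, rating = 2, hence In.
{price=38, origin=handmade, rating=4, brand=Erix} — price = 38, rating = 4, hence In.
{price=29, origin=imported, rating=3, brand=Erix} — price = 29, rating = 3, hence Out.
{price=6, origin=imported, rating=3, brand=Axo} — price = 6, rating = 3, hence Out.

In, In, Out, Out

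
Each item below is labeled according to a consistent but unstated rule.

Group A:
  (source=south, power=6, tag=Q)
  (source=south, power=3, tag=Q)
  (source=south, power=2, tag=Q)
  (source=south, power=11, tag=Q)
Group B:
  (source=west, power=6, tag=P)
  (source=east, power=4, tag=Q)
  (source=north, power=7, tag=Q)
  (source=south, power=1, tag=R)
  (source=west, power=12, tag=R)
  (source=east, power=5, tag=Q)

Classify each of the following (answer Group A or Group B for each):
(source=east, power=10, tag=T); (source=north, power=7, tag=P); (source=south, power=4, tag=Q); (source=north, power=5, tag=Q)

The pattern is that an item is 'Group A' exactly when: tag is Q AND source is south.
(source=east, power=10, tag=T): tag is T, source is east, doesn't qualify → Group B. (source=north, power=7, tag=P): tag is P, source is north, doesn't qualify → Group B. (source=south, power=4, tag=Q): tag is Q, source is south, fits → Group A. (source=north, power=5, tag=Q): tag is Q, source is north, doesn't qualify → Group B.

Group B, Group B, Group A, Group B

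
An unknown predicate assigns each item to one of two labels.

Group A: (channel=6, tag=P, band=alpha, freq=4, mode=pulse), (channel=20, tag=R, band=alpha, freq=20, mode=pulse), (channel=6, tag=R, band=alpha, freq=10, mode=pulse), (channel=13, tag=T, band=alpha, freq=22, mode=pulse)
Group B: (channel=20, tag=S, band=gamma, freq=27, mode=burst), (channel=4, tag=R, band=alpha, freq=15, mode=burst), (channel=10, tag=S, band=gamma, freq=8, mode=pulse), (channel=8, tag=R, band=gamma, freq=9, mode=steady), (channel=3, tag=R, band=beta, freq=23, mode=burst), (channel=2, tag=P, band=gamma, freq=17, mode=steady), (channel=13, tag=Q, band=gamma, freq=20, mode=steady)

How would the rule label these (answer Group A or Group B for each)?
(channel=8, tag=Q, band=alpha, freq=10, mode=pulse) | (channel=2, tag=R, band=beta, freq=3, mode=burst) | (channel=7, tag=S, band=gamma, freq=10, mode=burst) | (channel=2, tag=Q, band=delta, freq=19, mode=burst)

Every 'Group A' example satisfies: mode is pulse AND band is alpha. None of the 'Group B' examples do.
(channel=8, tag=Q, band=alpha, freq=10, mode=pulse): mode is pulse, band is alpha — passes, so Group A. (channel=2, tag=R, band=beta, freq=3, mode=burst): mode is burst, band is beta — doesn't qualify, so Group B. (channel=7, tag=S, band=gamma, freq=10, mode=burst): mode is burst, band is gamma — doesn't qualify, so Group B. (channel=2, tag=Q, band=delta, freq=19, mode=burst): mode is burst, band is delta — doesn't qualify, so Group B.

Group A, Group B, Group B, Group B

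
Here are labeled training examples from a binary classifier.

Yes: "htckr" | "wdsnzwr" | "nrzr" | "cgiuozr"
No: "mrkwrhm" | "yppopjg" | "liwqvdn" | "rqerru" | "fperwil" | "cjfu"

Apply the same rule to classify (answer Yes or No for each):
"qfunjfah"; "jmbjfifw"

No, No

Looking at the examples, the only property every 'Yes' case has and every 'No' case lacks is: ends with 'r'.
"qfunjfah" — ends with 'h', hence No.
"jmbjfifw" — ends with 'w', hence No.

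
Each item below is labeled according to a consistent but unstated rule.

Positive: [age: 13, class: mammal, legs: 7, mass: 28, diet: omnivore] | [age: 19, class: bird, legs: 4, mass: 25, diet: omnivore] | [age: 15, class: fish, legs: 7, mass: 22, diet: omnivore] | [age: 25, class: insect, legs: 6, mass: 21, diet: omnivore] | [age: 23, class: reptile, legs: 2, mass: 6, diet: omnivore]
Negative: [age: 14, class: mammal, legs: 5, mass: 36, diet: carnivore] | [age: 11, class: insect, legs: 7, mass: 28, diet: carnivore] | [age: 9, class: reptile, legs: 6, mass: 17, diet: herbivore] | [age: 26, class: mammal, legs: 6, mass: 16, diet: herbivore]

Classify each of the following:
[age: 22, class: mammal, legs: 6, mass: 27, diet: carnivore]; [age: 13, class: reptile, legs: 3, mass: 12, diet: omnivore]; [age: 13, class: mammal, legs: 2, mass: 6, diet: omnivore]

Negative, Positive, Positive

All 'Positive' examples share one property — diet is omnivore — and every 'Negative' example lacks it.
Negative: [age: 22, class: mammal, legs: 6, mass: 27, diet: carnivore], since diet is carnivore.
Positive: [age: 13, class: reptile, legs: 3, mass: 12, diet: omnivore], since diet is omnivore.
Positive: [age: 13, class: mammal, legs: 2, mass: 6, diet: omnivore], since diet is omnivore.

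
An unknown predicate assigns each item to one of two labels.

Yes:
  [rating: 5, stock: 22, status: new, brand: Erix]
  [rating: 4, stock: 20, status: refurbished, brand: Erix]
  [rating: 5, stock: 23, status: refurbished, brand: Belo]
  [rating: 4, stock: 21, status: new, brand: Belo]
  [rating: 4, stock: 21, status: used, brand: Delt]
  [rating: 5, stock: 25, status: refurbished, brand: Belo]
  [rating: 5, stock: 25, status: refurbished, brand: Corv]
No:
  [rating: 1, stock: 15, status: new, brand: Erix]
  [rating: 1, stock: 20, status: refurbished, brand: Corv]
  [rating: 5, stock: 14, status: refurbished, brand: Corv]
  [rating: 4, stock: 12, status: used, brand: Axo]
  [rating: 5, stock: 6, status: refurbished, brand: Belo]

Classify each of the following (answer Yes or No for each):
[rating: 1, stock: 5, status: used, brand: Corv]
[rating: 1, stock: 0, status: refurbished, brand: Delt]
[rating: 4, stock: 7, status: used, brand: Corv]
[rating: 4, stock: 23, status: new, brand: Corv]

Every 'Yes' example satisfies: rating ≥ 4 AND stock ≥ 15. None of the 'No' examples do.

No, No, No, Yes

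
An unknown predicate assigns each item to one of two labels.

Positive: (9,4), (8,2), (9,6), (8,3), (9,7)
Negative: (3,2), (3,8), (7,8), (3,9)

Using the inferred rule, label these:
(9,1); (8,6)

The rule appears to be: first ≥ 8.
(9,1) → first 9 → Positive. (8,6) → first 8 → Positive.

Positive, Positive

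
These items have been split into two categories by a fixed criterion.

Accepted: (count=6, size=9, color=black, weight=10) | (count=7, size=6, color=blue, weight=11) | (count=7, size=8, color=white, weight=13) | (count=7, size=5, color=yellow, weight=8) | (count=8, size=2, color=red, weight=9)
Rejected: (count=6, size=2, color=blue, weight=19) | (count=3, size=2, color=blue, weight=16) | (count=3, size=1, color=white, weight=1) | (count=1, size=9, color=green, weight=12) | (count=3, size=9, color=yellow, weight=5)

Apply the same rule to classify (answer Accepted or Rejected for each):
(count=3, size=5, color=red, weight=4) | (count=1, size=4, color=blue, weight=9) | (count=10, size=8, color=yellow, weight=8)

All 'Accepted' examples share one property — count ≥ 6 AND weight ≤ 13 — and every 'Rejected' example lacks it.
(count=3, size=5, color=red, weight=4): count = 3, weight = 4, does not fit → Rejected.
(count=1, size=4, color=blue, weight=9): count = 1, weight = 9, does not fit → Rejected.
(count=10, size=8, color=yellow, weight=8): count = 10, weight = 8, satisfies this → Accepted.

Rejected, Rejected, Accepted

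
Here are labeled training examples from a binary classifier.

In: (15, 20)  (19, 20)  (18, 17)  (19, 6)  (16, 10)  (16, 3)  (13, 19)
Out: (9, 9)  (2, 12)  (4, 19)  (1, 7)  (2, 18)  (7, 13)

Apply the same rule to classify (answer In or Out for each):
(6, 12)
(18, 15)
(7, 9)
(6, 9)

Out, In, Out, Out

The classifier is using: first ≥ 10.
(6, 12): first 6, does not satisfy this → Out.
(18, 15): first 18, meets the rule → In.
(7, 9): first 7, does not satisfy this → Out.
(6, 9): first 6, does not satisfy this → Out.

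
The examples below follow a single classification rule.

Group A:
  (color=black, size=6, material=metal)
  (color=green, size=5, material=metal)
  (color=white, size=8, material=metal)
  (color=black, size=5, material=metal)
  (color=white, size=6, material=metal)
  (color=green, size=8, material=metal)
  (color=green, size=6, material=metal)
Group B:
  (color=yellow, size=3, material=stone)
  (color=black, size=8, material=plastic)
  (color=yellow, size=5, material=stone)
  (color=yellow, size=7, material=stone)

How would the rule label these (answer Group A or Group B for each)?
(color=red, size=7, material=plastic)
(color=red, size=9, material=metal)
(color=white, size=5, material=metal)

Group B, Group A, Group A

Checking candidate rules against both groups, what survives is: material is metal.
(color=red, size=7, material=plastic) — material is plastic, hence Group B.
(color=red, size=9, material=metal) — material is metal, hence Group A.
(color=white, size=5, material=metal) — material is metal, hence Group A.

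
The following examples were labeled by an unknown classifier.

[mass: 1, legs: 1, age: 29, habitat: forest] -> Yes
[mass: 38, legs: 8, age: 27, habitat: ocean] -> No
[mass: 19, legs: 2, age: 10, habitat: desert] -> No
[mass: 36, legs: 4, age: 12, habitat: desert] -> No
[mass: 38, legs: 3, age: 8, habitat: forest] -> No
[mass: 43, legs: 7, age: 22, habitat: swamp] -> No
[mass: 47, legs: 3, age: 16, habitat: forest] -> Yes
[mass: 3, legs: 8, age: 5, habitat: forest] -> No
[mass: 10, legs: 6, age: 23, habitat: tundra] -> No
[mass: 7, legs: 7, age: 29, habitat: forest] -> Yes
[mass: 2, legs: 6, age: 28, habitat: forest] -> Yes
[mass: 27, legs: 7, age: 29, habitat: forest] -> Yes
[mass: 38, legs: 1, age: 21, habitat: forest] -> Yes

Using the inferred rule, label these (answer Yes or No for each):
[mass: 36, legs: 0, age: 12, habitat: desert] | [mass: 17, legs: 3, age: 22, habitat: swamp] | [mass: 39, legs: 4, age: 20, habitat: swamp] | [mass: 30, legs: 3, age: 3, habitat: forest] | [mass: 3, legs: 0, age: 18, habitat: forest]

The common property of the 'Yes' items is: habitat is forest AND age ≥ 10. No 'No' item has it.

No, No, No, No, Yes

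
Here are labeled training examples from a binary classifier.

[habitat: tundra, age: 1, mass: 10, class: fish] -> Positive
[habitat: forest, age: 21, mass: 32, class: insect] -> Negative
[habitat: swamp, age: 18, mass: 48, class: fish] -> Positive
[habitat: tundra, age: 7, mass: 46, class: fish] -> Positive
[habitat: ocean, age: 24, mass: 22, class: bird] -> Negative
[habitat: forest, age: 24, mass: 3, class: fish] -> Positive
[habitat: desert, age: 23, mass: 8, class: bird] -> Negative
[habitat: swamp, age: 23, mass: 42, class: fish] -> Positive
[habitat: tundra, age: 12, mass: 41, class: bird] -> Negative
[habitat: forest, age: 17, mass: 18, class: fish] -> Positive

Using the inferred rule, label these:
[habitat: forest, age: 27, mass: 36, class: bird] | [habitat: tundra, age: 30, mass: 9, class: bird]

Negative, Negative

The pattern is that an item is 'Positive' exactly when: class is fish.
[habitat: forest, age: 27, mass: 36, class: bird]: class is bird — lacks this property, so Negative.
[habitat: tundra, age: 30, mass: 9, class: bird]: class is bird — lacks this property, so Negative.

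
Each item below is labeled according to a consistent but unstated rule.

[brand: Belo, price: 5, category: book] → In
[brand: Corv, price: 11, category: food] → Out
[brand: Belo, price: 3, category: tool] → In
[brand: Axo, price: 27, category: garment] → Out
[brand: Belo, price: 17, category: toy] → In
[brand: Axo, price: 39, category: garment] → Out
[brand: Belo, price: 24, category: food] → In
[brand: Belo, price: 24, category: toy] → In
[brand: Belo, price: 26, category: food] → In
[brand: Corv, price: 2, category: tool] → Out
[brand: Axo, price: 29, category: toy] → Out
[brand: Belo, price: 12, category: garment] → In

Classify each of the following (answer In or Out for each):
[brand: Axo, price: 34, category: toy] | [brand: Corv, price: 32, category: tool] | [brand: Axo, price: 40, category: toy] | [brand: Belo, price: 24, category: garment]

Out, Out, Out, In

The classifier is using: brand is Belo.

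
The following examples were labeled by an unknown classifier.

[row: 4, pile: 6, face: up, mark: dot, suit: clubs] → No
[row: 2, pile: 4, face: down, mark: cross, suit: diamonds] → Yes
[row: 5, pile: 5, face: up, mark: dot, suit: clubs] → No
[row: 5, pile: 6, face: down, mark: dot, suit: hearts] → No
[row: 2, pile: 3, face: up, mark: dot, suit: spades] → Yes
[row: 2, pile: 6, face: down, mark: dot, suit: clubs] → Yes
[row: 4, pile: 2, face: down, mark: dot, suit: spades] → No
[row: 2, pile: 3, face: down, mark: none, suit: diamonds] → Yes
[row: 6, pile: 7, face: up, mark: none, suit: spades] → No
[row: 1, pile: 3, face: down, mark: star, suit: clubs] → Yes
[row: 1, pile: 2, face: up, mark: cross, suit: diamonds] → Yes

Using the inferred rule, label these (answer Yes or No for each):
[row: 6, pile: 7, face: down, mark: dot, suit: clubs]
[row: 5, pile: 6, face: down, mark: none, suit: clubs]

Every 'Yes' example satisfies: row ≤ 2. None of the 'No' examples do.
[row: 6, pile: 7, face: down, mark: dot, suit: clubs]: row = 6 — fails this test, so No. [row: 5, pile: 6, face: down, mark: none, suit: clubs]: row = 5 — fails this test, so No.

No, No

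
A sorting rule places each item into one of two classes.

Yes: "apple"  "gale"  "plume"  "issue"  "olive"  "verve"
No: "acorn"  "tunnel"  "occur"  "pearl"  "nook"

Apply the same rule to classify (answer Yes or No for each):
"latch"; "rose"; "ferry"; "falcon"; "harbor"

A rule that fits every label: ends with 'e' — true of each 'Yes' example, false of each 'No' one.
"latch" → ends with 'h' → No. "rose" → ends with 'e' → Yes. "ferry" → ends with 'y' → No. "falcon" → ends with 'n' → No. "harbor" → ends with 'r' → No.

No, Yes, No, No, No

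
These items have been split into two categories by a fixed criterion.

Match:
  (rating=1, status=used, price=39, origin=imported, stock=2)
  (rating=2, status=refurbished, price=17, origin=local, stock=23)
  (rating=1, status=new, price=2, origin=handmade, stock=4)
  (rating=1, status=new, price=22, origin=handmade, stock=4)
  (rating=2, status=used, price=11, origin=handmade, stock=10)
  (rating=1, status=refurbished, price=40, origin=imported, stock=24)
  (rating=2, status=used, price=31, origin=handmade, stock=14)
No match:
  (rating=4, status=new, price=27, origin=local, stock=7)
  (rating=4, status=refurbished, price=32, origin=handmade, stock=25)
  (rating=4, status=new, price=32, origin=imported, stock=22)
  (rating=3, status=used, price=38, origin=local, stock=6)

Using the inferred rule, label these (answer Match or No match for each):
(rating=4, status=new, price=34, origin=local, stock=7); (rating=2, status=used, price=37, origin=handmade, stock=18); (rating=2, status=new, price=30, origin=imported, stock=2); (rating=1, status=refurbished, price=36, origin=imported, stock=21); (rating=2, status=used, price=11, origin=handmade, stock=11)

No match, Match, Match, Match, Match

A rule that fits every label: rating ≤ 2 — true of each 'Match' example, false of each 'No match' one.
(rating=4, status=new, price=34, origin=local, stock=7): rating = 4 — does not pass, so No match.
(rating=2, status=used, price=37, origin=handmade, stock=18): rating = 2 — qualifies, so Match.
(rating=2, status=new, price=30, origin=imported, stock=2): rating = 2 — qualifies, so Match.
(rating=1, status=refurbished, price=36, origin=imported, stock=21): rating = 1 — qualifies, so Match.
(rating=2, status=used, price=11, origin=handmade, stock=11): rating = 2 — qualifies, so Match.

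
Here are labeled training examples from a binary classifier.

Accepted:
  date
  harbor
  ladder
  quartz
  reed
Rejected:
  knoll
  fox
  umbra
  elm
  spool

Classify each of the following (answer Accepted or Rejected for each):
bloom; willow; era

Rejected, Accepted, Rejected

All 'Accepted' examples share one property — even length — and every 'Rejected' example lacks it.
bloom: length 5, lacks this property → Rejected. willow: length 6, qualifies → Accepted. era: length 3, lacks this property → Rejected.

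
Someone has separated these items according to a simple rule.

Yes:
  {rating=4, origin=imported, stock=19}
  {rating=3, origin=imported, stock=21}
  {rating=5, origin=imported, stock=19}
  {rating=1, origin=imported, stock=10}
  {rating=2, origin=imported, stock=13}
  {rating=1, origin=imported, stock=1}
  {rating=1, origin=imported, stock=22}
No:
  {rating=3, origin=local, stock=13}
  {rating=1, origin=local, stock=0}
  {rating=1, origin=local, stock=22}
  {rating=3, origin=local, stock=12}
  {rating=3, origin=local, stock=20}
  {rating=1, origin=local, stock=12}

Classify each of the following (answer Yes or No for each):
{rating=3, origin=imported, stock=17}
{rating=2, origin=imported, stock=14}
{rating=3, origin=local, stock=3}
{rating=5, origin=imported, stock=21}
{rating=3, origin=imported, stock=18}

'Yes' ⟺ origin is imported.
{rating=3, origin=imported, stock=17}: origin is imported — satisfies this, so Yes. {rating=2, origin=imported, stock=14}: origin is imported — satisfies this, so Yes. {rating=3, origin=local, stock=3}: origin is local — does not satisfy this, so No. {rating=5, origin=imported, stock=21}: origin is imported — satisfies this, so Yes. {rating=3, origin=imported, stock=18}: origin is imported — satisfies this, so Yes.

Yes, Yes, No, Yes, Yes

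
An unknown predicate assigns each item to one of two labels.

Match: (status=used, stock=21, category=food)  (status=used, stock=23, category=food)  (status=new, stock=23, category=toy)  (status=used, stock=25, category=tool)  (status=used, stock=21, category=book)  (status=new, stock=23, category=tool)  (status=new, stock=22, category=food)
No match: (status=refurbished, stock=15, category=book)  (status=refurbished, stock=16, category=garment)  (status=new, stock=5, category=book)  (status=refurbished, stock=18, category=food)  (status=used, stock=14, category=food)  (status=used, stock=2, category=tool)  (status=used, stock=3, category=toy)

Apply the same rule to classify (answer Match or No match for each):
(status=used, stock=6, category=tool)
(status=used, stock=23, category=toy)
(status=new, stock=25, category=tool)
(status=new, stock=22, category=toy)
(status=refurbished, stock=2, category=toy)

No match, Match, Match, Match, No match

All 'Match' examples share one property — stock ≥ 21 — and every 'No match' example lacks it.
(status=used, stock=6, category=tool): stock = 6 — fails this test, so No match. (status=used, stock=23, category=toy): stock = 23 — checks out, so Match. (status=new, stock=25, category=tool): stock = 25 — checks out, so Match. (status=new, stock=22, category=toy): stock = 22 — checks out, so Match. (status=refurbished, stock=2, category=toy): stock = 2 — fails this test, so No match.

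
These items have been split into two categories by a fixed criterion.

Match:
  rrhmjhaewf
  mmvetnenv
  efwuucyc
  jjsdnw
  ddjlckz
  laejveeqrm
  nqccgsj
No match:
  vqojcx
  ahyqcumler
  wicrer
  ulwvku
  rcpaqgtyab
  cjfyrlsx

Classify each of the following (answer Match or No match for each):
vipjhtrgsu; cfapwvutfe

No match, No match

All 'Match' examples share one property — has a double letter — and every 'No match' example lacks it.
vipjhtrgsu: No match (no doubled letter).
cfapwvutfe: No match (no doubled letter).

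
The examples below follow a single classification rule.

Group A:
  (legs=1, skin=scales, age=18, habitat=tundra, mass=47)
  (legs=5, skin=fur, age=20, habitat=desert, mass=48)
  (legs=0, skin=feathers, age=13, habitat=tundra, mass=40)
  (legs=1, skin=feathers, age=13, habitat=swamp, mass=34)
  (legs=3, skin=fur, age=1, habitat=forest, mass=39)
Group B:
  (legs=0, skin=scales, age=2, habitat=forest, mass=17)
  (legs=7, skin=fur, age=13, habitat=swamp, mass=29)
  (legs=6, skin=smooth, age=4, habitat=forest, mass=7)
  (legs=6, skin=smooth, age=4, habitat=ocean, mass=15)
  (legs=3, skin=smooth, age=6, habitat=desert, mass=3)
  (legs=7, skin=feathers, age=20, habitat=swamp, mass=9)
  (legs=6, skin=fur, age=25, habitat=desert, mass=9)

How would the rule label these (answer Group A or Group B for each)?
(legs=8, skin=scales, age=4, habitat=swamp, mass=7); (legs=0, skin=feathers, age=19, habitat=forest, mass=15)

The simplest hypothesis consistent with all the labels is: mass ≥ 34.
(legs=8, skin=scales, age=4, habitat=swamp, mass=7): mass = 7, doesn't qualify → Group B.
(legs=0, skin=feathers, age=19, habitat=forest, mass=15): mass = 15, doesn't qualify → Group B.

Group B, Group B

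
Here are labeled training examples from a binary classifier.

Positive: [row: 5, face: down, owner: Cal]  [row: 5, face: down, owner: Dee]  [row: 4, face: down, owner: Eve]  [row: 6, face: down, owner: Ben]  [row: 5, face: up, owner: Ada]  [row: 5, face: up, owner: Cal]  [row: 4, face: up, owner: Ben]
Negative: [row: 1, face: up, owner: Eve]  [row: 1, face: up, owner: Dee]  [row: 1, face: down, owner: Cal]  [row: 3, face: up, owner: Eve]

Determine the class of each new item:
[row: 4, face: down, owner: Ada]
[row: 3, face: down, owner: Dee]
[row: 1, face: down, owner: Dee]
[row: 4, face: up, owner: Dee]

All 'Positive' examples share one property — row ≥ 4 — and every 'Negative' example lacks it.

Positive, Negative, Negative, Positive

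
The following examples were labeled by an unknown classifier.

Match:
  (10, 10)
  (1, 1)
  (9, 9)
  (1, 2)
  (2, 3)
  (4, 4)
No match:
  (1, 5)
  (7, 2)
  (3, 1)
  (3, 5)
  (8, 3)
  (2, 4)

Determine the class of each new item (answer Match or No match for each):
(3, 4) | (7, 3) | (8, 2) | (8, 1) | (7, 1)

The classifier is using: |first − second| ≤ 1.
(3, 4) → |3−4| = 1 → Match. (7, 3) → |7−3| = 4 → No match. (8, 2) → |8−2| = 6 → No match. (8, 1) → |8−1| = 7 → No match. (7, 1) → |7−1| = 6 → No match.

Match, No match, No match, No match, No match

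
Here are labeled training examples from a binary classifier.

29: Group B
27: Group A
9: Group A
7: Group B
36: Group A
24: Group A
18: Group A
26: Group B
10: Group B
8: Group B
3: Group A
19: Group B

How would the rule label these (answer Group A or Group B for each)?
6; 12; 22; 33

All 'Group A' examples share one property — multiple of 3 — and every 'Group B' example lacks it.
Group A: 6, since 6 = 3·2. Group A: 12, since 12 = 3·4. Group B: 22, since 22 = 3·7 + 1. Group A: 33, since 33 = 3·11.

Group A, Group A, Group B, Group A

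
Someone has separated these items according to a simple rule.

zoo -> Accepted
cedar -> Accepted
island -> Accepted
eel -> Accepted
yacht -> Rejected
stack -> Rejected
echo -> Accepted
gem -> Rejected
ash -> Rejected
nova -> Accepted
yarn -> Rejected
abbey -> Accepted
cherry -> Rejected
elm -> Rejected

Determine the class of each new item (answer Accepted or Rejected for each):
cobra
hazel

The classifier is using: has ≥ 2 vowels.

Accepted, Accepted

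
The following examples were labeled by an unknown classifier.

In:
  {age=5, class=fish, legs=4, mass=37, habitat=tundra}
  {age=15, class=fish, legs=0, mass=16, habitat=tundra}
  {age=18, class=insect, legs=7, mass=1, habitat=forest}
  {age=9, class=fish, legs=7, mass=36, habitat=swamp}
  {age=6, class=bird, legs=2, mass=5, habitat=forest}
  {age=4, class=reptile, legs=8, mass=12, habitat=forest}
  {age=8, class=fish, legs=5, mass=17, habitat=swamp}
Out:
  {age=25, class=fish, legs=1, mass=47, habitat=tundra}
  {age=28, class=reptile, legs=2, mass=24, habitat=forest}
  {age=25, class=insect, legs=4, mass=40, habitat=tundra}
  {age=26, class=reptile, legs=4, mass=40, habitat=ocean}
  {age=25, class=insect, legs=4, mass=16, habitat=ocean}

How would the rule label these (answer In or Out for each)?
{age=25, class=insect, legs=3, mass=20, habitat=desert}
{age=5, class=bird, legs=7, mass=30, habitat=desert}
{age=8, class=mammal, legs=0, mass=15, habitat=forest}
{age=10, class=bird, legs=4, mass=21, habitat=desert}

Out, In, In, In

One predicate separates the groups cleanly: age ≤ 18.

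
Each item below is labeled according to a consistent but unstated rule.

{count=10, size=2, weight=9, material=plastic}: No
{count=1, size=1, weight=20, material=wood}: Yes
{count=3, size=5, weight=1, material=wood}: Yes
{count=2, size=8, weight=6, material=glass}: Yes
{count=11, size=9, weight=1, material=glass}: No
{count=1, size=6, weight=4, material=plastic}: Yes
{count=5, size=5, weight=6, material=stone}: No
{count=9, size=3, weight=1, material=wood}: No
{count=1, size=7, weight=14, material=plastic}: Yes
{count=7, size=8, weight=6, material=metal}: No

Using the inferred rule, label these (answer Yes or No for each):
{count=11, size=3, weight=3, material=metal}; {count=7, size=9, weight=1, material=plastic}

No, No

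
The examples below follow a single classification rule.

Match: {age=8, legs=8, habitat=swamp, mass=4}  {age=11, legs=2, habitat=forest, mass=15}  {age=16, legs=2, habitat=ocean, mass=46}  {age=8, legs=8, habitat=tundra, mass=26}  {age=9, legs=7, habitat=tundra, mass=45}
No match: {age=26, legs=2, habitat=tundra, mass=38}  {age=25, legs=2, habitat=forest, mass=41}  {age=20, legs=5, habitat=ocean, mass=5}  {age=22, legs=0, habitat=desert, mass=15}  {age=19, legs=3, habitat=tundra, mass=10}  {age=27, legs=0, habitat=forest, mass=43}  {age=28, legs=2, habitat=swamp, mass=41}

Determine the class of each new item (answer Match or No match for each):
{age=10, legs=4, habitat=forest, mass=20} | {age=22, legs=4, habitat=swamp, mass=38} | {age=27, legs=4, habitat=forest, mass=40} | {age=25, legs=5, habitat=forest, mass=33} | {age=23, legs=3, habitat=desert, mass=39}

The rule appears to be: age ≤ 16.
{age=10, legs=4, habitat=forest, mass=20}: Match (age = 10). {age=22, legs=4, habitat=swamp, mass=38}: No match (age = 22). {age=27, legs=4, habitat=forest, mass=40}: No match (age = 27). {age=25, legs=5, habitat=forest, mass=33}: No match (age = 25). {age=23, legs=3, habitat=desert, mass=39}: No match (age = 23).

Match, No match, No match, No match, No match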